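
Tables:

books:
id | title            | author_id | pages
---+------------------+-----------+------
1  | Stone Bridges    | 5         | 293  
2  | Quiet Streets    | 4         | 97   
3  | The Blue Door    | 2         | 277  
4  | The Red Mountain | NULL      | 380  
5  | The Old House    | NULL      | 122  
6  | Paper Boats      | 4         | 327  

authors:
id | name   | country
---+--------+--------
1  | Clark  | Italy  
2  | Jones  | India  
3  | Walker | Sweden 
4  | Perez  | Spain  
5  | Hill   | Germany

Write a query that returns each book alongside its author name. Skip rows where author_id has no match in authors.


INNER JOIN keeps only books rows whose author_id matches an id in authors. Walk through each book:
  - book 1 (Stone Bridges): author_id=5 -> matches Hill
  - book 2 (Quiet Streets): author_id=4 -> matches Perez
  - book 3 (The Blue Door): author_id=2 -> matches Jones
  - book 4 (The Red Mountain): author_id=NULL, no match -> dropped
  - book 5 (The Old House): author_id=NULL, no match -> dropped
  - book 6 (Paper Boats): author_id=4 -> matches Perez
So 2 of 6 rows are dropped.

SQL:
SELECT a.title, b.name AS author
FROM books a
INNER JOIN authors b ON a.author_id = b.id

Result:
title         | author
--------------+-------
Stone Bridges | Hill  
Quiet Streets | Perez 
The Blue Door | Jones 
Paper Boats   | Perez 


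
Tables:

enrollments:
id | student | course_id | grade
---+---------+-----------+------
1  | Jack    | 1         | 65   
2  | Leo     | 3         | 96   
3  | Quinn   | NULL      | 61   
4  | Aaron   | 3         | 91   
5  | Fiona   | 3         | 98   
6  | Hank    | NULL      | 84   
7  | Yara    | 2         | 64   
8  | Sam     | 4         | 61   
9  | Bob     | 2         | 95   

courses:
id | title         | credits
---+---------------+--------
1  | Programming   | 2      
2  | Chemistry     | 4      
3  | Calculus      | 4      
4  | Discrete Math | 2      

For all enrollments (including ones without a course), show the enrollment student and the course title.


LEFT JOIN keeps every row from enrollments (the left table); where course_id has no match in courses, the course columns become NULL. Walk through each enrollment:
  - enrollment 1 (Jack): course_id=1 -> matches Programming
  - enrollment 2 (Leo): course_id=3 -> matches Calculus
  - enrollment 3 (Quinn): course_id=NULL, no match -> kept with NULL
  - enrollment 4 (Aaron): course_id=3 -> matches Calculus
  - enrollment 5 (Fiona): course_id=3 -> matches Calculus
  - enrollment 6 (Hank): course_id=NULL, no match -> kept with NULL
  - enrollment 7 (Yara): course_id=2 -> matches Chemistry
  - enrollment 8 (Sam): course_id=4 -> matches Discrete Math
  - enrollment 9 (Bob): course_id=2 -> matches Chemistry
All 9 rows appear; 2 have NULL course.

SQL:
SELECT a.student, b.title AS course
FROM enrollments a
LEFT JOIN courses b ON a.course_id = b.id

Result:
student | course       
--------+--------------
Jack    | Programming  
Leo     | Calculus     
Quinn   | NULL         
Aaron   | Calculus     
Fiona   | Calculus     
Hank    | NULL         
Yara    | Chemistry    
Sam     | Discrete Math
Bob     | Chemistry    


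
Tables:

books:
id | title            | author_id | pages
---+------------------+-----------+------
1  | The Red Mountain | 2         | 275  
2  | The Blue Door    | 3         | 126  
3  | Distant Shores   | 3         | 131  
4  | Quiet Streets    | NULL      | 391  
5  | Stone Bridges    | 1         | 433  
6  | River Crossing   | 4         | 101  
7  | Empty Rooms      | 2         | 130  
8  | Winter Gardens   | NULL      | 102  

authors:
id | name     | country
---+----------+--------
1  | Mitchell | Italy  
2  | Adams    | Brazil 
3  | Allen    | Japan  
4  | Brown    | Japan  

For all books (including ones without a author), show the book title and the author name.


LEFT JOIN keeps every row from books (the left table); where author_id has no match in authors, the author columns become NULL. Walk through each book:
  - book 1 (The Red Mountain): author_id=2 -> matches Adams
  - book 2 (The Blue Door): author_id=3 -> matches Allen
  - book 3 (Distant Shores): author_id=3 -> matches Allen
  - book 4 (Quiet Streets): author_id=NULL, no match -> kept with NULL
  - book 5 (Stone Bridges): author_id=1 -> matches Mitchell
  - book 6 (River Crossing): author_id=4 -> matches Brown
  - book 7 (Empty Rooms): author_id=2 -> matches Adams
  - book 8 (Winter Gardens): author_id=NULL, no match -> kept with NULL
All 8 rows appear; 2 have NULL author.

SQL:
SELECT a.title, b.name AS author
FROM books a
LEFT JOIN authors b ON a.author_id = b.id

Result:
title            | author  
-----------------+---------
The Red Mountain | Adams   
The Blue Door    | Allen   
Distant Shores   | Allen   
Quiet Streets    | NULL    
Stone Bridges    | Mitchell
River Crossing   | Brown   
Empty Rooms      | Adams   
Winter Gardens   | NULL    


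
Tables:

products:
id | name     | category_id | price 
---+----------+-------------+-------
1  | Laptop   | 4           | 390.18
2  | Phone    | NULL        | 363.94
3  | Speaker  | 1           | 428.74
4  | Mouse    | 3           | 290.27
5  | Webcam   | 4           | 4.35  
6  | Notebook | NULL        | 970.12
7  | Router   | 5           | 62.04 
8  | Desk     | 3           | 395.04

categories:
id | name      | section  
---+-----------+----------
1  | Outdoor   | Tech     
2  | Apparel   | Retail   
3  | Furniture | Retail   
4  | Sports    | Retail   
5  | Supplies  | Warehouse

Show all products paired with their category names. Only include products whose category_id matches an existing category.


INNER JOIN keeps only products rows whose category_id matches an id in categories. Walk through each product:
  - product 1 (Laptop): category_id=4 -> matches Sports
  - product 2 (Phone): category_id=NULL, no match -> dropped
  - product 3 (Speaker): category_id=1 -> matches Outdoor
  - product 4 (Mouse): category_id=3 -> matches Furniture
  - product 5 (Webcam): category_id=4 -> matches Sports
  - product 6 (Notebook): category_id=NULL, no match -> dropped
  - product 7 (Router): category_id=5 -> matches Supplies
  - product 8 (Desk): category_id=3 -> matches Furniture
So 2 of 8 rows are dropped.

SQL:
SELECT a.name, b.name AS category
FROM products a
INNER JOIN categories b ON a.category_id = b.id

Result:
name    | category 
--------+----------
Laptop  | Sports   
Speaker | Outdoor  
Mouse   | Furniture
Webcam  | Sports   
Router  | Supplies 
Desk    | Furniture


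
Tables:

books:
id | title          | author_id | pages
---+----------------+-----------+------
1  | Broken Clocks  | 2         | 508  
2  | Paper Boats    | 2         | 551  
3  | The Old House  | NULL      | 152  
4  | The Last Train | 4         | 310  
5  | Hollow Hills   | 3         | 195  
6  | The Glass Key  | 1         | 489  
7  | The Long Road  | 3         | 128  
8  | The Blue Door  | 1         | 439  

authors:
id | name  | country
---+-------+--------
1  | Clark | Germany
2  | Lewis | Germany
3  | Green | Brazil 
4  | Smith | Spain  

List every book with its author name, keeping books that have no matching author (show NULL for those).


LEFT JOIN keeps every row from books (the left table); where author_id has no match in authors, the author columns become NULL. Walk through each book:
  - book 1 (Broken Clocks): author_id=2 -> matches Lewis
  - book 2 (Paper Boats): author_id=2 -> matches Lewis
  - book 3 (The Old House): author_id=NULL, no match -> kept with NULL
  - book 4 (The Last Train): author_id=4 -> matches Smith
  - book 5 (Hollow Hills): author_id=3 -> matches Green
  - book 6 (The Glass Key): author_id=1 -> matches Clark
  - book 7 (The Long Road): author_id=3 -> matches Green
  - book 8 (The Blue Door): author_id=1 -> matches Clark
All 8 rows appear; 1 has NULL author.

SQL:
SELECT a.title, b.name AS author
FROM books a
LEFT JOIN authors b ON a.author_id = b.id

Result:
title          | author
---------------+-------
Broken Clocks  | Lewis 
Paper Boats    | Lewis 
The Old House  | NULL  
The Last Train | Smith 
Hollow Hills   | Green 
The Glass Key  | Clark 
The Long Road  | Green 
The Blue Door  | Clark 


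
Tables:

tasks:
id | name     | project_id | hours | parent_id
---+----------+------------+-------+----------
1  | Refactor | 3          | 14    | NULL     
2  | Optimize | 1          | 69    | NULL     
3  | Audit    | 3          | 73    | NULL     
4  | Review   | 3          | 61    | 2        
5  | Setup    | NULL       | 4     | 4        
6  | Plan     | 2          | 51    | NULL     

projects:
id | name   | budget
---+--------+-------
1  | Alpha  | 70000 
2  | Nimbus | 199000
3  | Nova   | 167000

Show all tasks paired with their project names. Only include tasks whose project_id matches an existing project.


INNER JOIN keeps only tasks rows whose project_id matches an id in projects. Walk through each task:
  - task 1 (Refactor): project_id=3 -> matches Nova
  - task 2 (Optimize): project_id=1 -> matches Alpha
  - task 3 (Audit): project_id=3 -> matches Nova
  - task 4 (Review): project_id=3 -> matches Nova
  - task 5 (Setup): project_id=NULL, no match -> dropped
  - task 6 (Plan): project_id=2 -> matches Nimbus
So 1 of 6 rows is dropped.

SQL:
SELECT a.name, b.name AS project
FROM tasks a
INNER JOIN projects b ON a.project_id = b.id

Result:
name     | project
---------+--------
Refactor | Nova   
Optimize | Alpha  
Audit    | Nova   
Review   | Nova   
Plan     | Nimbus 


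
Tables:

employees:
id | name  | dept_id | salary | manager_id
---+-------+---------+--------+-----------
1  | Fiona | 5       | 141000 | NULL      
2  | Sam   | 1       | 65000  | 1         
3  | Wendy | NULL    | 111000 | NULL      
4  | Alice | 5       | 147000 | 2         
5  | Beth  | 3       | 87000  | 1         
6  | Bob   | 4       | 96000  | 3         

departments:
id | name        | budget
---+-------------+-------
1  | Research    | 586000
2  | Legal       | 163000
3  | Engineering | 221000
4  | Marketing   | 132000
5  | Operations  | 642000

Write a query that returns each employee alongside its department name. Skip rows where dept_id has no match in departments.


INNER JOIN keeps only employees rows whose dept_id matches an id in departments. Walk through each employee:
  - employee 1 (Fiona): dept_id=5 -> matches Operations
  - employee 2 (Sam): dept_id=1 -> matches Research
  - employee 3 (Wendy): dept_id=NULL, no match -> dropped
  - employee 4 (Alice): dept_id=5 -> matches Operations
  - employee 5 (Beth): dept_id=3 -> matches Engineering
  - employee 6 (Bob): dept_id=4 -> matches Marketing
So 1 of 6 rows is dropped.

SQL:
SELECT a.name, b.name AS department
FROM employees a
INNER JOIN departments b ON a.dept_id = b.id

Result:
name  | department 
------+------------
Fiona | Operations 
Sam   | Research   
Alice | Operations 
Beth  | Engineering
Bob   | Marketing  


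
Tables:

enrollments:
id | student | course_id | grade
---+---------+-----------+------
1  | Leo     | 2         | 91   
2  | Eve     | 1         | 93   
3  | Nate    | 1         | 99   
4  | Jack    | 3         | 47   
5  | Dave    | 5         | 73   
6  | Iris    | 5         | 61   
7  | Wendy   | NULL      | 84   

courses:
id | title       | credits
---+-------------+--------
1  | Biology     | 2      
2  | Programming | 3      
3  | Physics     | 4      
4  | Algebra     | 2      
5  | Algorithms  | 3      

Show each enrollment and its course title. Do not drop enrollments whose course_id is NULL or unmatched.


LEFT JOIN keeps every row from enrollments (the left table); where course_id has no match in courses, the course columns become NULL. Walk through each enrollment:
  - enrollment 1 (Leo): course_id=2 -> matches Programming
  - enrollment 2 (Eve): course_id=1 -> matches Biology
  - enrollment 3 (Nate): course_id=1 -> matches Biology
  - enrollment 4 (Jack): course_id=3 -> matches Physics
  - enrollment 5 (Dave): course_id=5 -> matches Algorithms
  - enrollment 6 (Iris): course_id=5 -> matches Algorithms
  - enrollment 7 (Wendy): course_id=NULL, no match -> kept with NULL
All 7 rows appear; 1 has NULL course.

SQL:
SELECT a.student, b.title AS course
FROM enrollments a
LEFT JOIN courses b ON a.course_id = b.id

Result:
student | course     
--------+------------
Leo     | Programming
Eve     | Biology    
Nate    | Biology    
Jack    | Physics    
Dave    | Algorithms 
Iris    | Algorithms 
Wendy   | NULL       


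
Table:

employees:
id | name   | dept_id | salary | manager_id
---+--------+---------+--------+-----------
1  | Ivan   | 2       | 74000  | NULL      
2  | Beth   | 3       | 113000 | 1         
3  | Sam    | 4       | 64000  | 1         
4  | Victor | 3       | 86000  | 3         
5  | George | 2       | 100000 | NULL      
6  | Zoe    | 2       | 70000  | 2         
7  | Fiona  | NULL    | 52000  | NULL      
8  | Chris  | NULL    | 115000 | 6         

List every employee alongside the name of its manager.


This is a self-join: employees is joined to a second copy of itself, matching each row's manager_id to another row's id. Use LEFT JOIN so rows with manager_id=NULL are kept.
  - employee 1 (Ivan): manager_id=NULL -> NULL
  - employee 2 (Beth): manager_id=1 -> Ivan
  - employee 3 (Sam): manager_id=1 -> Ivan
  - employee 4 (Victor): manager_id=3 -> Sam
  - employee 5 (George): manager_id=NULL -> NULL
  - employee 6 (Zoe): manager_id=2 -> Beth
  - employee 7 (Fiona): manager_id=NULL -> NULL
  - employee 8 (Chris): manager_id=6 -> Zoe

SQL:
SELECT a.name AS item, b.name AS manager
FROM employees a
LEFT JOIN employees b ON a.manager_id = b.id

Result:
item   | manager
-------+--------
Ivan   | NULL   
Beth   | Ivan   
Sam    | Ivan   
Victor | Sam    
George | NULL   
Zoe    | Beth   
Fiona  | NULL   
Chris  | Zoe    


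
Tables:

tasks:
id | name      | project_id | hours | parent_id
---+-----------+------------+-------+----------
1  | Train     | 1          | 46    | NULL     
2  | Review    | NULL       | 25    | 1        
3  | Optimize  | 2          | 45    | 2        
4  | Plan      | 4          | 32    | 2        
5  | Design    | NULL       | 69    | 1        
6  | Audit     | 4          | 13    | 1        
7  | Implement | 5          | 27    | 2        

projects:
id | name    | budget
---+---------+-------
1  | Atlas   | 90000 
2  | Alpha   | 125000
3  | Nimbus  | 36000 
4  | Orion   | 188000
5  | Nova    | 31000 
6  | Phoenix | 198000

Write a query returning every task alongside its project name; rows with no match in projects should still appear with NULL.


LEFT JOIN keeps every row from tasks (the left table); where project_id has no match in projects, the project columns become NULL. Walk through each task:
  - task 1 (Train): project_id=1 -> matches Atlas
  - task 2 (Review): project_id=NULL, no match -> kept with NULL
  - task 3 (Optimize): project_id=2 -> matches Alpha
  - task 4 (Plan): project_id=4 -> matches Orion
  - task 5 (Design): project_id=NULL, no match -> kept with NULL
  - task 6 (Audit): project_id=4 -> matches Orion
  - task 7 (Implement): project_id=5 -> matches Nova
All 7 rows appear; 2 have NULL project.

SQL:
SELECT a.name, b.name AS project
FROM tasks a
LEFT JOIN projects b ON a.project_id = b.id

Result:
name      | project
----------+--------
Train     | Atlas  
Review    | NULL   
Optimize  | Alpha  
Plan      | Orion  
Design    | NULL   
Audit     | Orion  
Implement | Nova   


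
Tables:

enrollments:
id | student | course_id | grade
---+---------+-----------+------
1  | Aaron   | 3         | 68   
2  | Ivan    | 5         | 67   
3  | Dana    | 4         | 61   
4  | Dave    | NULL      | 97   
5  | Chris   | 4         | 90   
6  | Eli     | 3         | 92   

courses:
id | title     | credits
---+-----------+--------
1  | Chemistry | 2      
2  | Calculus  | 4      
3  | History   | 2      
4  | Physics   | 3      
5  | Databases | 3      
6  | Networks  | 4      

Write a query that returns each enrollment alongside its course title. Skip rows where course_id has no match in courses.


INNER JOIN keeps only enrollments rows whose course_id matches an id in courses. Walk through each enrollment:
  - enrollment 1 (Aaron): course_id=3 -> matches History
  - enrollment 2 (Ivan): course_id=5 -> matches Databases
  - enrollment 3 (Dana): course_id=4 -> matches Physics
  - enrollment 4 (Dave): course_id=NULL, no match -> dropped
  - enrollment 5 (Chris): course_id=4 -> matches Physics
  - enrollment 6 (Eli): course_id=3 -> matches History
So 1 of 6 rows is dropped.

SQL:
SELECT a.student, b.title AS course
FROM enrollments a
INNER JOIN courses b ON a.course_id = b.id

Result:
student | course   
--------+----------
Aaron   | History  
Ivan    | Databases
Dana    | Physics  
Chris   | Physics  
Eli     | History  


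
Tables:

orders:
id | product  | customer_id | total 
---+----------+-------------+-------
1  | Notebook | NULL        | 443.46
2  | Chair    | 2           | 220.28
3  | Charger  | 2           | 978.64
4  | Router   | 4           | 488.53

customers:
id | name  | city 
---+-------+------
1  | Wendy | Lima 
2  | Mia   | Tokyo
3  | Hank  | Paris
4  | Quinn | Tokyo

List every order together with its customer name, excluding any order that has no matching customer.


INNER JOIN keeps only orders rows whose customer_id matches an id in customers. Walk through each order:
  - order 1 (Notebook): customer_id=NULL, no match -> dropped
  - order 2 (Chair): customer_id=2 -> matches Mia
  - order 3 (Charger): customer_id=2 -> matches Mia
  - order 4 (Router): customer_id=4 -> matches Quinn
So 1 of 4 rows is dropped.

SQL:
SELECT a.product, b.name AS customer
FROM orders a
INNER JOIN customers b ON a.customer_id = b.id

Result:
product | customer
--------+---------
Chair   | Mia     
Charger | Mia     
Router  | Quinn   


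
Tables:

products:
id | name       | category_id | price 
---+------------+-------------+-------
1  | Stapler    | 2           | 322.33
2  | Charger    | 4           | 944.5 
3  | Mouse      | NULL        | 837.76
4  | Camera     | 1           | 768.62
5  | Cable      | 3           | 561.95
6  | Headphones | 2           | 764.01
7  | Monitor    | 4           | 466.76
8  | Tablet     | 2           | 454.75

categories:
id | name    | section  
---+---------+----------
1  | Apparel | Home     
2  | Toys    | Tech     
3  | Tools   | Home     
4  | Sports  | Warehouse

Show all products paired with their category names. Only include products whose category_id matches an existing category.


INNER JOIN keeps only products rows whose category_id matches an id in categories. Walk through each product:
  - product 1 (Stapler): category_id=2 -> matches Toys
  - product 2 (Charger): category_id=4 -> matches Sports
  - product 3 (Mouse): category_id=NULL, no match -> dropped
  - product 4 (Camera): category_id=1 -> matches Apparel
  - product 5 (Cable): category_id=3 -> matches Tools
  - product 6 (Headphones): category_id=2 -> matches Toys
  - product 7 (Monitor): category_id=4 -> matches Sports
  - product 8 (Tablet): category_id=2 -> matches Toys
So 1 of 8 rows is dropped.

SQL:
SELECT a.name, b.name AS category
FROM products a
INNER JOIN categories b ON a.category_id = b.id

Result:
name       | category
-----------+---------
Stapler    | Toys    
Charger    | Sports  
Camera     | Apparel 
Cable      | Tools   
Headphones | Toys    
Monitor    | Sports  
Tablet     | Toys    


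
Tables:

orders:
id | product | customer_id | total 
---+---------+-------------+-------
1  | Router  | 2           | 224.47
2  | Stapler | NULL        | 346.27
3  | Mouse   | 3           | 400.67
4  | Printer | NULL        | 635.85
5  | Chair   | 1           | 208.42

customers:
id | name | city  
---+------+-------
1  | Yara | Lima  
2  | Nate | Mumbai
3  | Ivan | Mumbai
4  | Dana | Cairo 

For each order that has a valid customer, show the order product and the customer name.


INNER JOIN keeps only orders rows whose customer_id matches an id in customers. Walk through each order:
  - order 1 (Router): customer_id=2 -> matches Nate
  - order 2 (Stapler): customer_id=NULL, no match -> dropped
  - order 3 (Mouse): customer_id=3 -> matches Ivan
  - order 4 (Printer): customer_id=NULL, no match -> dropped
  - order 5 (Chair): customer_id=1 -> matches Yara
So 2 of 5 rows are dropped.

SQL:
SELECT a.product, b.name AS customer
FROM orders a
INNER JOIN customers b ON a.customer_id = b.id

Result:
product | customer
--------+---------
Router  | Nate    
Mouse   | Ivan    
Chair   | Yara    


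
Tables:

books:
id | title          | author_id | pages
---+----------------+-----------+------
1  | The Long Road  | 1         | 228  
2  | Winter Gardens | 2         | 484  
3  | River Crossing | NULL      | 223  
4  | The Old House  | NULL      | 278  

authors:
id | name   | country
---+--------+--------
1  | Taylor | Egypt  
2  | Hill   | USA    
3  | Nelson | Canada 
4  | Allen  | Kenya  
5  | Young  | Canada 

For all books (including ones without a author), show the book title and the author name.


LEFT JOIN keeps every row from books (the left table); where author_id has no match in authors, the author columns become NULL. Walk through each book:
  - book 1 (The Long Road): author_id=1 -> matches Taylor
  - book 2 (Winter Gardens): author_id=2 -> matches Hill
  - book 3 (River Crossing): author_id=NULL, no match -> kept with NULL
  - book 4 (The Old House): author_id=NULL, no match -> kept with NULL
All 4 rows appear; 2 have NULL author.

SQL:
SELECT a.title, b.name AS author
FROM books a
LEFT JOIN authors b ON a.author_id = b.id

Result:
title          | author
---------------+-------
The Long Road  | Taylor
Winter Gardens | Hill  
River Crossing | NULL  
The Old House  | NULL  


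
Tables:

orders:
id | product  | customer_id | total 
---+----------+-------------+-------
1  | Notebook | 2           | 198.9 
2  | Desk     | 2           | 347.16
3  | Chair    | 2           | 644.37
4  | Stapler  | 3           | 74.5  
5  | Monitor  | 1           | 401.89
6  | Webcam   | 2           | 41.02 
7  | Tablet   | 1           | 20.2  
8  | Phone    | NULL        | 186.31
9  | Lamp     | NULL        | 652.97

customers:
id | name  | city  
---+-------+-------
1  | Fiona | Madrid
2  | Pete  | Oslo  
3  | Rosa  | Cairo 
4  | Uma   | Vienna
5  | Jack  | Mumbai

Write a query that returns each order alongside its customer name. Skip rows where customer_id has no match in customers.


INNER JOIN keeps only orders rows whose customer_id matches an id in customers. Walk through each order:
  - order 1 (Notebook): customer_id=2 -> matches Pete
  - order 2 (Desk): customer_id=2 -> matches Pete
  - order 3 (Chair): customer_id=2 -> matches Pete
  - order 4 (Stapler): customer_id=3 -> matches Rosa
  - order 5 (Monitor): customer_id=1 -> matches Fiona
  - order 6 (Webcam): customer_id=2 -> matches Pete
  - order 7 (Tablet): customer_id=1 -> matches Fiona
  - order 8 (Phone): customer_id=NULL, no match -> dropped
  - order 9 (Lamp): customer_id=NULL, no match -> dropped
So 2 of 9 rows are dropped.

SQL:
SELECT a.product, b.name AS customer
FROM orders a
INNER JOIN customers b ON a.customer_id = b.id

Result:
product  | customer
---------+---------
Notebook | Pete    
Desk     | Pete    
Chair    | Pete    
Stapler  | Rosa    
Monitor  | Fiona   
Webcam   | Pete    
Tablet   | Fiona   


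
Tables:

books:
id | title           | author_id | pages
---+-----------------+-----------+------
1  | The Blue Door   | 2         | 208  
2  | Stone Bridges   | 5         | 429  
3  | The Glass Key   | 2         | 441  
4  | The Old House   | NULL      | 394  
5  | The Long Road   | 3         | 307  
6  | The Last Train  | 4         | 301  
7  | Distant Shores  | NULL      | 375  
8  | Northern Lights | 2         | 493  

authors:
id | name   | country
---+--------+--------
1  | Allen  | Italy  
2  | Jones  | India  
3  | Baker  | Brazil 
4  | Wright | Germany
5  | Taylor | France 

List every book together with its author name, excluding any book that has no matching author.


INNER JOIN keeps only books rows whose author_id matches an id in authors. Walk through each book:
  - book 1 (The Blue Door): author_id=2 -> matches Jones
  - book 2 (Stone Bridges): author_id=5 -> matches Taylor
  - book 3 (The Glass Key): author_id=2 -> matches Jones
  - book 4 (The Old House): author_id=NULL, no match -> dropped
  - book 5 (The Long Road): author_id=3 -> matches Baker
  - book 6 (The Last Train): author_id=4 -> matches Wright
  - book 7 (Distant Shores): author_id=NULL, no match -> dropped
  - book 8 (Northern Lights): author_id=2 -> matches Jones
So 2 of 8 rows are dropped.

SQL:
SELECT a.title, b.name AS author
FROM books a
INNER JOIN authors b ON a.author_id = b.id

Result:
title           | author
----------------+-------
The Blue Door   | Jones 
Stone Bridges   | Taylor
The Glass Key   | Jones 
The Long Road   | Baker 
The Last Train  | Wright
Northern Lights | Jones 


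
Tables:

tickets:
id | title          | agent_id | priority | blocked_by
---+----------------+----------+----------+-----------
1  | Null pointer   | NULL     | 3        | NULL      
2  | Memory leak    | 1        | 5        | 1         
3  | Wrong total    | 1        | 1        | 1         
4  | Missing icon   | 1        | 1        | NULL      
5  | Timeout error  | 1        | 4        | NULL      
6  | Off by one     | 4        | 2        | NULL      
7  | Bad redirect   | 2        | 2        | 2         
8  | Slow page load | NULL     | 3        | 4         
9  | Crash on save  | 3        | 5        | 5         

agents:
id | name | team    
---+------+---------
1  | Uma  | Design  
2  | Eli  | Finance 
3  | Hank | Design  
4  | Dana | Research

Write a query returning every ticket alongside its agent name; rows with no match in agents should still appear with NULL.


LEFT JOIN keeps every row from tickets (the left table); where agent_id has no match in agents, the agent columns become NULL. Walk through each ticket:
  - ticket 1 (Null pointer): agent_id=NULL, no match -> kept with NULL
  - ticket 2 (Memory leak): agent_id=1 -> matches Uma
  - ticket 3 (Wrong total): agent_id=1 -> matches Uma
  - ticket 4 (Missing icon): agent_id=1 -> matches Uma
  - ticket 5 (Timeout error): agent_id=1 -> matches Uma
  - ticket 6 (Off by one): agent_id=4 -> matches Dana
  - ticket 7 (Bad redirect): agent_id=2 -> matches Eli
  - ticket 8 (Slow page load): agent_id=NULL, no match -> kept with NULL
  - ticket 9 (Crash on save): agent_id=3 -> matches Hank
All 9 rows appear; 2 have NULL agent.

SQL:
SELECT a.title, b.name AS agent
FROM tickets a
LEFT JOIN agents b ON a.agent_id = b.id

Result:
title          | agent
---------------+------
Null pointer   | NULL 
Memory leak    | Uma  
Wrong total    | Uma  
Missing icon   | Uma  
Timeout error  | Uma  
Off by one     | Dana 
Bad redirect   | Eli  
Slow page load | NULL 
Crash on save  | Hank 


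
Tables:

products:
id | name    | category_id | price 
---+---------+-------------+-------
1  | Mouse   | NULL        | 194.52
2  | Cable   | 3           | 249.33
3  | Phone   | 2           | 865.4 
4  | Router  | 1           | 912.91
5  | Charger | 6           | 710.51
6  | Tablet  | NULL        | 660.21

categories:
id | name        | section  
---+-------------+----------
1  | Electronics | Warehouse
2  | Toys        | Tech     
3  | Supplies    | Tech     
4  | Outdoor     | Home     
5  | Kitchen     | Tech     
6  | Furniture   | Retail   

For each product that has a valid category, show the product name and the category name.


INNER JOIN keeps only products rows whose category_id matches an id in categories. Walk through each product:
  - product 1 (Mouse): category_id=NULL, no match -> dropped
  - product 2 (Cable): category_id=3 -> matches Supplies
  - product 3 (Phone): category_id=2 -> matches Toys
  - product 4 (Router): category_id=1 -> matches Electronics
  - product 5 (Charger): category_id=6 -> matches Furniture
  - product 6 (Tablet): category_id=NULL, no match -> dropped
So 2 of 6 rows are dropped.

SQL:
SELECT a.name, b.name AS category
FROM products a
INNER JOIN categories b ON a.category_id = b.id

Result:
name    | category   
--------+------------
Cable   | Supplies   
Phone   | Toys       
Router  | Electronics
Charger | Furniture  


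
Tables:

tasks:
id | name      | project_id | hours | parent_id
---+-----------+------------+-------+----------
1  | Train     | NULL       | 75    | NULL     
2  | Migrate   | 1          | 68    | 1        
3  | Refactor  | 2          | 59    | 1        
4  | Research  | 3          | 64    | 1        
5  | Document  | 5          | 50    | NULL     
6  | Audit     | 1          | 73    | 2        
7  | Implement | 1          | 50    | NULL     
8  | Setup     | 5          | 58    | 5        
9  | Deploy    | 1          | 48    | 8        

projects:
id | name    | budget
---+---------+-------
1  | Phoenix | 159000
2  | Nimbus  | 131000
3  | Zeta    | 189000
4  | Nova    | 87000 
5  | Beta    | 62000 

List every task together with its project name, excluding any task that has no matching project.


INNER JOIN keeps only tasks rows whose project_id matches an id in projects. Walk through each task:
  - task 1 (Train): project_id=NULL, no match -> dropped
  - task 2 (Migrate): project_id=1 -> matches Phoenix
  - task 3 (Refactor): project_id=2 -> matches Nimbus
  - task 4 (Research): project_id=3 -> matches Zeta
  - task 5 (Document): project_id=5 -> matches Beta
  - task 6 (Audit): project_id=1 -> matches Phoenix
  - task 7 (Implement): project_id=1 -> matches Phoenix
  - task 8 (Setup): project_id=5 -> matches Beta
  - task 9 (Deploy): project_id=1 -> matches Phoenix
So 1 of 9 rows is dropped.

SQL:
SELECT a.name, b.name AS project
FROM tasks a
INNER JOIN projects b ON a.project_id = b.id

Result:
name      | project
----------+--------
Migrate   | Phoenix
Refactor  | Nimbus 
Research  | Zeta   
Document  | Beta   
Audit     | Phoenix
Implement | Phoenix
Setup     | Beta   
Deploy    | Phoenix


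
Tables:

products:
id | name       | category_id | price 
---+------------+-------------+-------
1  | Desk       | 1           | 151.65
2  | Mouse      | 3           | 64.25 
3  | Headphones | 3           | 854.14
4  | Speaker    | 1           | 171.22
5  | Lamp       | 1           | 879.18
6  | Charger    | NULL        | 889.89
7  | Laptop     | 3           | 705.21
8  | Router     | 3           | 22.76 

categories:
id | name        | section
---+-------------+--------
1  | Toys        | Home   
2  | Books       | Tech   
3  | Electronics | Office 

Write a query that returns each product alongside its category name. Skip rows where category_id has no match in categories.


INNER JOIN keeps only products rows whose category_id matches an id in categories. Walk through each product:
  - product 1 (Desk): category_id=1 -> matches Toys
  - product 2 (Mouse): category_id=3 -> matches Electronics
  - product 3 (Headphones): category_id=3 -> matches Electronics
  - product 4 (Speaker): category_id=1 -> matches Toys
  - product 5 (Lamp): category_id=1 -> matches Toys
  - product 6 (Charger): category_id=NULL, no match -> dropped
  - product 7 (Laptop): category_id=3 -> matches Electronics
  - product 8 (Router): category_id=3 -> matches Electronics
So 1 of 8 rows is dropped.

SQL:
SELECT a.name, b.name AS category
FROM products a
INNER JOIN categories b ON a.category_id = b.id

Result:
name       | category   
-----------+------------
Desk       | Toys       
Mouse      | Electronics
Headphones | Electronics
Speaker    | Toys       
Lamp       | Toys       
Laptop     | Electronics
Router     | Electronics


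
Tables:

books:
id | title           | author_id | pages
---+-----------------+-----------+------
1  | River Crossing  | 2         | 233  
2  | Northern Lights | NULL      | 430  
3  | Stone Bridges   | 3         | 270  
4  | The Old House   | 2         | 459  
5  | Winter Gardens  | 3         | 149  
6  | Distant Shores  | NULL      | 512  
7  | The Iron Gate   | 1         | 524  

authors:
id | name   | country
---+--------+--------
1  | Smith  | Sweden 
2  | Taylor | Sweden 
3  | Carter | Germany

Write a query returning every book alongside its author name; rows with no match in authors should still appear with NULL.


LEFT JOIN keeps every row from books (the left table); where author_id has no match in authors, the author columns become NULL. Walk through each book:
  - book 1 (River Crossing): author_id=2 -> matches Taylor
  - book 2 (Northern Lights): author_id=NULL, no match -> kept with NULL
  - book 3 (Stone Bridges): author_id=3 -> matches Carter
  - book 4 (The Old House): author_id=2 -> matches Taylor
  - book 5 (Winter Gardens): author_id=3 -> matches Carter
  - book 6 (Distant Shores): author_id=NULL, no match -> kept with NULL
  - book 7 (The Iron Gate): author_id=1 -> matches Smith
All 7 rows appear; 2 have NULL author.

SQL:
SELECT a.title, b.name AS author
FROM books a
LEFT JOIN authors b ON a.author_id = b.id

Result:
title           | author
----------------+-------
River Crossing  | Taylor
Northern Lights | NULL  
Stone Bridges   | Carter
The Old House   | Taylor
Winter Gardens  | Carter
Distant Shores  | NULL  
The Iron Gate   | Smith 


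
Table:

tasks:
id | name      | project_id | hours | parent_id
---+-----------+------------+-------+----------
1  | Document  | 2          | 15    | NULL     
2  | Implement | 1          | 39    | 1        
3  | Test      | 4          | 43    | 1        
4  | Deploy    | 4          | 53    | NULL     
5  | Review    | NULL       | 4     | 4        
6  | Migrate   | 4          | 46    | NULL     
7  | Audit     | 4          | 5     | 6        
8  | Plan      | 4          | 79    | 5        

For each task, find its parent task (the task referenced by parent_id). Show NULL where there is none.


This is a self-join: tasks is joined to a second copy of itself, matching each row's parent_id to another row's id. Use LEFT JOIN so rows with parent_id=NULL are kept.
  - task 1 (Document): parent_id=NULL -> NULL
  - task 2 (Implement): parent_id=1 -> Document
  - task 3 (Test): parent_id=1 -> Document
  - task 4 (Deploy): parent_id=NULL -> NULL
  - task 5 (Review): parent_id=4 -> Deploy
  - task 6 (Migrate): parent_id=NULL -> NULL
  - task 7 (Audit): parent_id=6 -> Migrate
  - task 8 (Plan): parent_id=5 -> Review

SQL:
SELECT a.name AS item, b.name AS parent
FROM tasks a
LEFT JOIN tasks b ON a.parent_id = b.id

Result:
item      | parent  
----------+---------
Document  | NULL    
Implement | Document
Test      | Document
Deploy    | NULL    
Review    | Deploy  
Migrate   | NULL    
Audit     | Migrate 
Plan      | Review  


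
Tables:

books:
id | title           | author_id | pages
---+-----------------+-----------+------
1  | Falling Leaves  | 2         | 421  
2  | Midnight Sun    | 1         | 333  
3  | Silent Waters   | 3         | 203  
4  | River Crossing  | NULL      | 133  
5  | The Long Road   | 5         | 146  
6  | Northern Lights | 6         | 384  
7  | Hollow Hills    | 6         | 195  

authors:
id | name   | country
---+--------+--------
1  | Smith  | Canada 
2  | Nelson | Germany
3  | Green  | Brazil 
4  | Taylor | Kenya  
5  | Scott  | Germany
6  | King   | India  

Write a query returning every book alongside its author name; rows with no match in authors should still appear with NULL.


LEFT JOIN keeps every row from books (the left table); where author_id has no match in authors, the author columns become NULL. Walk through each book:
  - book 1 (Falling Leaves): author_id=2 -> matches Nelson
  - book 2 (Midnight Sun): author_id=1 -> matches Smith
  - book 3 (Silent Waters): author_id=3 -> matches Green
  - book 4 (River Crossing): author_id=NULL, no match -> kept with NULL
  - book 5 (The Long Road): author_id=5 -> matches Scott
  - book 6 (Northern Lights): author_id=6 -> matches King
  - book 7 (Hollow Hills): author_id=6 -> matches King
All 7 rows appear; 1 has NULL author.

SQL:
SELECT a.title, b.name AS author
FROM books a
LEFT JOIN authors b ON a.author_id = b.id

Result:
title           | author
----------------+-------
Falling Leaves  | Nelson
Midnight Sun    | Smith 
Silent Waters   | Green 
River Crossing  | NULL  
The Long Road   | Scott 
Northern Lights | King  
Hollow Hills    | King  


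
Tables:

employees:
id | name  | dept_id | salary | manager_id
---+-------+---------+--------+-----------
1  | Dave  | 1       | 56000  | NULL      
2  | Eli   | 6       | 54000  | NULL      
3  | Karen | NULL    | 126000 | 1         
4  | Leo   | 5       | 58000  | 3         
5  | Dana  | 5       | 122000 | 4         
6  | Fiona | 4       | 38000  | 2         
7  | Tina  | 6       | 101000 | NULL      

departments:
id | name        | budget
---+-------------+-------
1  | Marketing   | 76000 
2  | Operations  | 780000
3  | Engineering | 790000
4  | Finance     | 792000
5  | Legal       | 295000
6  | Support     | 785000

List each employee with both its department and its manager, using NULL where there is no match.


Two LEFT JOINs from the same base table employees: one to departments via dept_id, one to employees itself via manager_id. Both are LEFT so every employee is preserved.
Match against departments:
  - employee 1 (Dave): dept_id=1 -> matches Marketing
  - employee 2 (Eli): dept_id=6 -> matches Support
  - employee 3 (Karen): dept_id=NULL, no match -> kept with NULL
  - employee 4 (Leo): dept_id=5 -> matches Legal
  - employee 5 (Dana): dept_id=5 -> matches Legal
  - employee 6 (Fiona): dept_id=4 -> matches Finance
  - employee 7 (Tina): dept_id=6 -> matches Support
Match against employees (self):
  - employee 1 (Dave): manager_id=NULL -> NULL
  - employee 2 (Eli): manager_id=NULL -> NULL
  - employee 3 (Karen): manager_id=1 -> Dave
  - employee 4 (Leo): manager_id=3 -> Karen
  - employee 5 (Dana): manager_id=4 -> Leo
  - employee 6 (Fiona): manager_id=2 -> Eli
  - employee 7 (Tina): manager_id=NULL -> NULL

SQL:
SELECT a.name, b.name AS department, c.name AS manager
FROM employees a
LEFT JOIN departments b ON a.dept_id = b.id
LEFT JOIN employees c ON a.manager_id = c.id

Result:
name  | department | manager
------+------------+--------
Dave  | Marketing  | NULL   
Eli   | Support    | NULL   
Karen | NULL       | Dave   
Leo   | Legal      | Karen  
Dana  | Legal      | Leo    
Fiona | Finance    | Eli    
Tina  | Support    | NULL   


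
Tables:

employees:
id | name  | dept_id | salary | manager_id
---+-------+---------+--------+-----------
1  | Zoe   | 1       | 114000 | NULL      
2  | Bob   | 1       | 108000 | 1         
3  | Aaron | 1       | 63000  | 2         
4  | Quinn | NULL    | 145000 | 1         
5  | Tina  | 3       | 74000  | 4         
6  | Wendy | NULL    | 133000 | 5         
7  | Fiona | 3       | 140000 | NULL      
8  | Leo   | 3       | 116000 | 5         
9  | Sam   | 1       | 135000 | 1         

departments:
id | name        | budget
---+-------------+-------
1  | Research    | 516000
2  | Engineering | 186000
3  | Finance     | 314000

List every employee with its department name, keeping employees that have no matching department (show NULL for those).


LEFT JOIN keeps every row from employees (the left table); where dept_id has no match in departments, the department columns become NULL. Walk through each employee:
  - employee 1 (Zoe): dept_id=1 -> matches Research
  - employee 2 (Bob): dept_id=1 -> matches Research
  - employee 3 (Aaron): dept_id=1 -> matches Research
  - employee 4 (Quinn): dept_id=NULL, no match -> kept with NULL
  - employee 5 (Tina): dept_id=3 -> matches Finance
  - employee 6 (Wendy): dept_id=NULL, no match -> kept with NULL
  - employee 7 (Fiona): dept_id=3 -> matches Finance
  - employee 8 (Leo): dept_id=3 -> matches Finance
  - employee 9 (Sam): dept_id=1 -> matches Research
All 9 rows appear; 2 have NULL department.

SQL:
SELECT a.name, b.name AS department
FROM employees a
LEFT JOIN departments b ON a.dept_id = b.id

Result:
name  | department
------+-----------
Zoe   | Research  
Bob   | Research  
Aaron | Research  
Quinn | NULL      
Tina  | Finance   
Wendy | NULL      
Fiona | Finance   
Leo   | Finance   
Sam   | Research  


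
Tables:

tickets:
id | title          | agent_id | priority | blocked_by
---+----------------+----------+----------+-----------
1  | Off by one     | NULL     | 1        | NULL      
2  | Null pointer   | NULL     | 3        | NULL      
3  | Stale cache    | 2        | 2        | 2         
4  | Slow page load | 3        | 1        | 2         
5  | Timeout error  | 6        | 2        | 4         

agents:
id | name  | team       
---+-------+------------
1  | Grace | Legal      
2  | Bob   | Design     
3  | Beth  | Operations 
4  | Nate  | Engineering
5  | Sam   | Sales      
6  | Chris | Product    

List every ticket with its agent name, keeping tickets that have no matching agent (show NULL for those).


LEFT JOIN keeps every row from tickets (the left table); where agent_id has no match in agents, the agent columns become NULL. Walk through each ticket:
  - ticket 1 (Off by one): agent_id=NULL, no match -> kept with NULL
  - ticket 2 (Null pointer): agent_id=NULL, no match -> kept with NULL
  - ticket 3 (Stale cache): agent_id=2 -> matches Bob
  - ticket 4 (Slow page load): agent_id=3 -> matches Beth
  - ticket 5 (Timeout error): agent_id=6 -> matches Chris
All 5 rows appear; 2 have NULL agent.

SQL:
SELECT a.title, b.name AS agent
FROM tickets a
LEFT JOIN agents b ON a.agent_id = b.id

Result:
title          | agent
---------------+------
Off by one     | NULL 
Null pointer   | NULL 
Stale cache    | Bob  
Slow page load | Beth 
Timeout error  | Chris
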